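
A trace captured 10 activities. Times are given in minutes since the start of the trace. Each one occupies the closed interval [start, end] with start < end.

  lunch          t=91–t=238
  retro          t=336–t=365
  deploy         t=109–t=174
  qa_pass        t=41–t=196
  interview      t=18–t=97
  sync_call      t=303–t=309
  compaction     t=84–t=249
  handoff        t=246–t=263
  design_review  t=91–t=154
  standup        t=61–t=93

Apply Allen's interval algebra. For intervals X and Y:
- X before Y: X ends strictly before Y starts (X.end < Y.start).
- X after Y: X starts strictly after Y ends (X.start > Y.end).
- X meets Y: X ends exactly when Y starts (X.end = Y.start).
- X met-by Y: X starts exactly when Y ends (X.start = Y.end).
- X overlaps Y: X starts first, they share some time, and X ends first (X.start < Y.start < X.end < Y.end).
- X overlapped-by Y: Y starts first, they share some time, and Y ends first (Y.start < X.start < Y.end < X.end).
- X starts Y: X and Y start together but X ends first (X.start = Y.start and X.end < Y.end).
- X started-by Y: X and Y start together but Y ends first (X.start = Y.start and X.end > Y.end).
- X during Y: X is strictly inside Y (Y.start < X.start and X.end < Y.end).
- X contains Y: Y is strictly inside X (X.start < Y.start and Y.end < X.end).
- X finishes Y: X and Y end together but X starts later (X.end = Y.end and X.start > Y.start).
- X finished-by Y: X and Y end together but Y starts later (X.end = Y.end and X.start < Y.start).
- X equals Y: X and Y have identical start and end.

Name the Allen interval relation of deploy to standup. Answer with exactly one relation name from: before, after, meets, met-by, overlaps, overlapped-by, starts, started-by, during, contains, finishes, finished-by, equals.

deploy = [t=109, t=174]; standup = [t=61, t=93].
Compare endpoints: deploy.start > standup.start, deploy.start > standup.end, deploy.end > standup.start, deploy.end > standup.end.
That pattern is 'after'.

after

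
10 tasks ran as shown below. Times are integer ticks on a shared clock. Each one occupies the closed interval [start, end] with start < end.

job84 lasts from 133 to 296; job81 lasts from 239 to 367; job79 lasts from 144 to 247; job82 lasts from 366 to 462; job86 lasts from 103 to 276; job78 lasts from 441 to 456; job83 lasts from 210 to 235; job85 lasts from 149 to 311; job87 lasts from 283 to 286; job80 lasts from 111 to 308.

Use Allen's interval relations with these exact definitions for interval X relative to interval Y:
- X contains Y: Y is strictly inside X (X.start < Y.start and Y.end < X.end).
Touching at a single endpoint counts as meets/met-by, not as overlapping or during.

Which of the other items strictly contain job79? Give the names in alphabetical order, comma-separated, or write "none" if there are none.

job80, job84, job86

Target job79 = [144, 247].
job78 [441, 456] → after → no.
job80 [111, 308] → contains → yes.
job81 [239, 367] → overlapped-by → no.
job82 [366, 462] → after → no.
job83 [210, 235] → during → no.
job84 [133, 296] → contains → yes.
job85 [149, 311] → overlapped-by → no.
job86 [103, 276] → contains → yes.
job87 [283, 286] → after → no.
Result: job80, job84, job86.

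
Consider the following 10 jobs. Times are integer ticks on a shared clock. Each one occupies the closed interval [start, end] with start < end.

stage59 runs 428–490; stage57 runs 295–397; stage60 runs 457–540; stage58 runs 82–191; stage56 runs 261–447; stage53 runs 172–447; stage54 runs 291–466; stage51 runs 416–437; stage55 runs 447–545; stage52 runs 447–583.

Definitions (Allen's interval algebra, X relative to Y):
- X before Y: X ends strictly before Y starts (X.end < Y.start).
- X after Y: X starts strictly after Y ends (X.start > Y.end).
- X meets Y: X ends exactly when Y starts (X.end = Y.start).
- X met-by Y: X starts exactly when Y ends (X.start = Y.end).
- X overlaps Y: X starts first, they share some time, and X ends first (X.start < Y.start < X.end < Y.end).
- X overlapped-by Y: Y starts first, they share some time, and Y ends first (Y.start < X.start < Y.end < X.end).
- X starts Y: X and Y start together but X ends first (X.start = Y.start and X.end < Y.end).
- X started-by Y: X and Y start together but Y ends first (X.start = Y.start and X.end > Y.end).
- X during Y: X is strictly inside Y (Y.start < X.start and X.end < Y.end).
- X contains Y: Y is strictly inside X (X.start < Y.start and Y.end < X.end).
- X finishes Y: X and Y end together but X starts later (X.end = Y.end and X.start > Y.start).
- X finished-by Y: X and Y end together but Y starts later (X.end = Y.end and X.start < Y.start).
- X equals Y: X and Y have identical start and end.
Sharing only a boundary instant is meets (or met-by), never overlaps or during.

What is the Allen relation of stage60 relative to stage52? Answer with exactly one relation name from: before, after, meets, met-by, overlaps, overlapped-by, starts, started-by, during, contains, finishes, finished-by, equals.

stage60 = [457, 540]; stage52 = [447, 583].
Compare endpoints: stage60.start > stage52.start, stage60.start < stage52.end, stage60.end > stage52.start, stage60.end < stage52.end.
That pattern is 'during'.

during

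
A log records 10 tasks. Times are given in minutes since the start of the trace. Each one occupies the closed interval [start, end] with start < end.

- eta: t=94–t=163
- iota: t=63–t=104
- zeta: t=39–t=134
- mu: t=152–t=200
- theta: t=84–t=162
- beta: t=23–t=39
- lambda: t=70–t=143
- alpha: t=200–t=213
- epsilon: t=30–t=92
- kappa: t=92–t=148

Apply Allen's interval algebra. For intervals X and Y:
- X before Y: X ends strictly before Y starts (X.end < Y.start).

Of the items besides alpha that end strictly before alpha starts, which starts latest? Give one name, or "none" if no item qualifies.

Target alpha = [t=200, t=213].
beta [t=23, t=39] → before → candidate.
epsilon [t=30, t=92] → before → candidate.
eta [t=94, t=163] → before → candidate.
iota [t=63, t=104] → before → candidate.
kappa [t=92, t=148] → before → candidate.
lambda [t=70, t=143] → before → candidate.
mu [t=152, t=200] → meets → excluded.
theta [t=84, t=162] → before → candidate.
zeta [t=39, t=134] → before → candidate.
Among candidates, latest start is t=94 → eta.

eta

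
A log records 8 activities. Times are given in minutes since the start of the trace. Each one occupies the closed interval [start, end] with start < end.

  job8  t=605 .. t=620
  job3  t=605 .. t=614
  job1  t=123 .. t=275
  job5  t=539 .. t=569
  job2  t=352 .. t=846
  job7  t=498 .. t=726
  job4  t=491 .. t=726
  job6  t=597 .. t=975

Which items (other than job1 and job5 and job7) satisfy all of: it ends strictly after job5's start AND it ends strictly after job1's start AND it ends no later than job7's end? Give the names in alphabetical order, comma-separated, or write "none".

Conditions: its end is strictly after job5's start (X.end > t=539) AND its end is strictly after job1's start (X.end > t=123) AND its end is no later than job7's end (X.end <= t=726).
job2: end t=846 > t=539? ✓; end t=846 > t=123? ✓; end t=846 <= t=726? ✗ → no.
job3: end t=614 > t=539? ✓; end t=614 > t=123? ✓; end t=614 <= t=726? ✓ → yes.
job4: end t=726 > t=539? ✓; end t=726 > t=123? ✓; end t=726 <= t=726? ✓ → yes.
job6: end t=975 > t=539? ✓; end t=975 > t=123? ✓; end t=975 <= t=726? ✗ → no.
job8: end t=620 > t=539? ✓; end t=620 > t=123? ✓; end t=620 <= t=726? ✓ → yes.
Result: job3, job4, job8.

job3, job4, job8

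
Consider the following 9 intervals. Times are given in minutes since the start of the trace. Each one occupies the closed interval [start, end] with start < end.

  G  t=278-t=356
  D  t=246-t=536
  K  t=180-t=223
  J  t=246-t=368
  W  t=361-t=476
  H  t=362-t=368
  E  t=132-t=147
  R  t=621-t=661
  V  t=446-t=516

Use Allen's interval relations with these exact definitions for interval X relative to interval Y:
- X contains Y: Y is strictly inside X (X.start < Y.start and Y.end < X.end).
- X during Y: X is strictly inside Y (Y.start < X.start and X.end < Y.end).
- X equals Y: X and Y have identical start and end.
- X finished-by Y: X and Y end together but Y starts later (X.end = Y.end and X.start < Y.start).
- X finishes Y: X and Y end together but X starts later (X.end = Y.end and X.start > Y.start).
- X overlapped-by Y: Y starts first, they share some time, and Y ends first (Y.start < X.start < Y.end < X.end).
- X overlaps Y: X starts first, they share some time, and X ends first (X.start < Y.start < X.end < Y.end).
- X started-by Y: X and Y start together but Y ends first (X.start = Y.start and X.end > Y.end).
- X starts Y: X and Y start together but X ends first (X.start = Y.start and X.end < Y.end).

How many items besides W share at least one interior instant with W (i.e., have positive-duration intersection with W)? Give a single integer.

4

Target W = [t=361, t=476].
D [t=246, t=536] → contains → counts.
E [t=132, t=147] → before → no.
G [t=278, t=356] → before → no.
H [t=362, t=368] → during → counts.
J [t=246, t=368] → overlaps → counts.
K [t=180, t=223] → before → no.
R [t=621, t=661] → after → no.
V [t=446, t=516] → overlapped-by → counts.
Total: 4.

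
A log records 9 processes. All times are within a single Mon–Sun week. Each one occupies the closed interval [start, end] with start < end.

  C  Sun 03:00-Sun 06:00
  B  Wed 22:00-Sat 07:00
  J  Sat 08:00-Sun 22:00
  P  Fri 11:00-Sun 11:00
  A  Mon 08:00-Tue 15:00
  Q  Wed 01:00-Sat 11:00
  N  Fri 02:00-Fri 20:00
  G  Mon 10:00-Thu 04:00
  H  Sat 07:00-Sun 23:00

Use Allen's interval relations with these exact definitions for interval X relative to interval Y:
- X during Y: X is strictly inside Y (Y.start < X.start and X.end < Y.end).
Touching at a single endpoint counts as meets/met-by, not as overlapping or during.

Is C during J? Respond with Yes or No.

Yes

C = [Sun 03:00, Sun 06:00], J = [Sat 08:00, Sun 22:00].
Actual relation of C to J: during.
Asked whether 'during' holds → Yes.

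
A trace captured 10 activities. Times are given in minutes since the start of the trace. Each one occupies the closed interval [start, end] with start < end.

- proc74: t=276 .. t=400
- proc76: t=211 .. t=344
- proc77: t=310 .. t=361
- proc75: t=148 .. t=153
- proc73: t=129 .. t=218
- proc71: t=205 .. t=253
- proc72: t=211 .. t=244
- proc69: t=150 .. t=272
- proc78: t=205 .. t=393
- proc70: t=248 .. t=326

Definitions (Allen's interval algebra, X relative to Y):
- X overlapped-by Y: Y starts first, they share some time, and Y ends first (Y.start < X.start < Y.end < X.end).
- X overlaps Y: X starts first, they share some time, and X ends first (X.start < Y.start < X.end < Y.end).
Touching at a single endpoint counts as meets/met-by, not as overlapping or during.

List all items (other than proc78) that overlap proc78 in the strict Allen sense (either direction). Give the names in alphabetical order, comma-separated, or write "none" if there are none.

proc69, proc73, proc74

Target proc78 = [t=205, t=393].
proc69 [t=150, t=272] → overlaps → yes.
proc70 [t=248, t=326] → during → no.
proc71 [t=205, t=253] → starts → no.
proc72 [t=211, t=244] → during → no.
proc73 [t=129, t=218] → overlaps → yes.
proc74 [t=276, t=400] → overlapped-by → yes.
proc75 [t=148, t=153] → before → no.
proc76 [t=211, t=344] → during → no.
proc77 [t=310, t=361] → during → no.
Result: proc69, proc73, proc74.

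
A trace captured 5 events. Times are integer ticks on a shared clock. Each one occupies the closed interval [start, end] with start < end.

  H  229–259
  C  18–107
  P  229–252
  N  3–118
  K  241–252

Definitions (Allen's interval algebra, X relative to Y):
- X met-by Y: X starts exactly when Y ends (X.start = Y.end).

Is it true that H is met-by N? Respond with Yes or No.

No

H = [229, 259], N = [3, 118].
Actual relation of H to N: after.
Asked whether 'met-by' holds → No.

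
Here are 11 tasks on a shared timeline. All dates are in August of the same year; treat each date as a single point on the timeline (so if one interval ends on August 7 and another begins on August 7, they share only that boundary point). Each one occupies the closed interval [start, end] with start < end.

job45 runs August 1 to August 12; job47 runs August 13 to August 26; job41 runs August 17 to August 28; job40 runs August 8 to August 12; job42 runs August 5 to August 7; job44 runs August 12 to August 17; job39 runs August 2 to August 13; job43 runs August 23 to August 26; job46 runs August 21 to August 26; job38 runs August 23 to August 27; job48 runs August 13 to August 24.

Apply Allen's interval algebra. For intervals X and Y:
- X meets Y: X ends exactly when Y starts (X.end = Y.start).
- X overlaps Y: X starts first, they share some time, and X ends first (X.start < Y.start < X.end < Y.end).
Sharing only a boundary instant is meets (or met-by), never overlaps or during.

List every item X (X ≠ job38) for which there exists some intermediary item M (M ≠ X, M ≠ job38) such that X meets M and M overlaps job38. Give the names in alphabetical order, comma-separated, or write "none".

Target job38 = [August 23, August 27].
Intermediaries M with M overlaps job38: job46, job47, job48.
Via job46 — items with X meets job46: none.
Via job47 — items with X meets job47: job39.
Via job48 — items with X meets job48: job39.
Union: job39.

job39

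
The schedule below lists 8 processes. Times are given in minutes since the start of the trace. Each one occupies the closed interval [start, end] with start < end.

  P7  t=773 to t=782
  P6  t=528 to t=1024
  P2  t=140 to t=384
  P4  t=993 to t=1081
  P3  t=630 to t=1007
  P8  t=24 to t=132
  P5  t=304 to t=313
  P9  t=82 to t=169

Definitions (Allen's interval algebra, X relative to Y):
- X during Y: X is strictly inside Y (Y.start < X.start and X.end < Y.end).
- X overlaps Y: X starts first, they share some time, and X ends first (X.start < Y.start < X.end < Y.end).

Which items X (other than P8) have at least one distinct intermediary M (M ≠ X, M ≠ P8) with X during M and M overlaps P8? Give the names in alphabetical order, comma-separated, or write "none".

Target P8 = [t=24, t=132].
Intermediaries M with M overlaps P8: none.
Union: none.

none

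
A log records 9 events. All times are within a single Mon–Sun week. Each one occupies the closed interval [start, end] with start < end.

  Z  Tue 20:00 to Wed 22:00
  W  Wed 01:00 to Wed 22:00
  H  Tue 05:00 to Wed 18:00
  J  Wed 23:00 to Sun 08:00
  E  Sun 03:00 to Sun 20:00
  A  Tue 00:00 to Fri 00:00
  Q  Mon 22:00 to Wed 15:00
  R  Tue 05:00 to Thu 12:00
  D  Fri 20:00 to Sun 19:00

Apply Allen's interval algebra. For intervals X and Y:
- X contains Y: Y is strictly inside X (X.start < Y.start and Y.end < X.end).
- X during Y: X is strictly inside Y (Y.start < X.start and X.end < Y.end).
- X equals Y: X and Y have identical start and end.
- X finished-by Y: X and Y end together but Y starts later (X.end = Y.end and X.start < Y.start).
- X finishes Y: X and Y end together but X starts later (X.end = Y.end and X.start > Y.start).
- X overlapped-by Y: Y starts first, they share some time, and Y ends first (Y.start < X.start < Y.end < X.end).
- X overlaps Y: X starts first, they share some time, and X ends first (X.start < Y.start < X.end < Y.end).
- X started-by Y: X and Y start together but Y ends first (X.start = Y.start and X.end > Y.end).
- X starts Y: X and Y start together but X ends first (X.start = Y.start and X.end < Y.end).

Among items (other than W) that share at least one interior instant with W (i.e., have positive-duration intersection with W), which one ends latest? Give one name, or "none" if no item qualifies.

A

Target W = [Wed 01:00, Wed 22:00].
A [Tue 00:00, Fri 00:00] → contains → candidate.
D [Fri 20:00, Sun 19:00] → after → excluded.
E [Sun 03:00, Sun 20:00] → after → excluded.
H [Tue 05:00, Wed 18:00] → overlaps → candidate.
J [Wed 23:00, Sun 08:00] → after → excluded.
Q [Mon 22:00, Wed 15:00] → overlaps → candidate.
R [Tue 05:00, Thu 12:00] → contains → candidate.
Z [Tue 20:00, Wed 22:00] → finished-by → candidate.
Among candidates, latest end is Fri 00:00 → A.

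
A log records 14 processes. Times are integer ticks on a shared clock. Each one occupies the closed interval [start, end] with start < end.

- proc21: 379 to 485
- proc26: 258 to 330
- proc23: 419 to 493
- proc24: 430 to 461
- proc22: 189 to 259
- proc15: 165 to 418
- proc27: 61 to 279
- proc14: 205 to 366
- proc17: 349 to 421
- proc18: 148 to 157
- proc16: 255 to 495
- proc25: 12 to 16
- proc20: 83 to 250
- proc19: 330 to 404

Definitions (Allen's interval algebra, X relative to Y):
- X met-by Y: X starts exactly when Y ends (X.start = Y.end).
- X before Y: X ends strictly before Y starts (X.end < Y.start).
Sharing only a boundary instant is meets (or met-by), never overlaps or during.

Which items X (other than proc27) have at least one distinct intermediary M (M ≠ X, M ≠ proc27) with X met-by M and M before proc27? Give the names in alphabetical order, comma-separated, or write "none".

none

Target proc27 = [61, 279].
Intermediaries M with M before proc27: proc25.
Via proc25 — items with X met-by proc25: none.
Union: none.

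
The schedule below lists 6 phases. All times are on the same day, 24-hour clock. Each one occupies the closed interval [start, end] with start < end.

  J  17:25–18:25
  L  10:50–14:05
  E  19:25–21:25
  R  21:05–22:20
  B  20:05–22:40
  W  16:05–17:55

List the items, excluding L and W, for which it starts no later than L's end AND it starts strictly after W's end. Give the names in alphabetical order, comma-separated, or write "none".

none

Conditions: its start is no later than L's end (X.start <= 14:05) AND its start is strictly after W's end (X.start > 17:55).
B: start 20:05 <= 14:05? ✗; start 20:05 > 17:55? ✓ → no.
E: start 19:25 <= 14:05? ✗; start 19:25 > 17:55? ✓ → no.
J: start 17:25 <= 14:05? ✗; start 17:25 > 17:55? ✗ → no.
R: start 21:05 <= 14:05? ✗; start 21:05 > 17:55? ✓ → no.
Result: none.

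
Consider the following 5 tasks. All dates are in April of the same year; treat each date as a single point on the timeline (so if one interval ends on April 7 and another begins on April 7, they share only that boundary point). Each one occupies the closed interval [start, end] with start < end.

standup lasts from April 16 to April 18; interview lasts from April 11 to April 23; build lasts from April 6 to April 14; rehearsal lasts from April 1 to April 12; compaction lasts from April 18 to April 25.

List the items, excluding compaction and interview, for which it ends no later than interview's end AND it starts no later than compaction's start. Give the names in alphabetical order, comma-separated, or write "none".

build, rehearsal, standup

Conditions: its end is no later than interview's end (X.end <= April 23) AND its start is no later than compaction's start (X.start <= April 18).
build: end April 14 <= April 23? ✓; start April 6 <= April 18? ✓ → yes.
rehearsal: end April 12 <= April 23? ✓; start April 1 <= April 18? ✓ → yes.
standup: end April 18 <= April 23? ✓; start April 16 <= April 18? ✓ → yes.
Result: build, rehearsal, standup.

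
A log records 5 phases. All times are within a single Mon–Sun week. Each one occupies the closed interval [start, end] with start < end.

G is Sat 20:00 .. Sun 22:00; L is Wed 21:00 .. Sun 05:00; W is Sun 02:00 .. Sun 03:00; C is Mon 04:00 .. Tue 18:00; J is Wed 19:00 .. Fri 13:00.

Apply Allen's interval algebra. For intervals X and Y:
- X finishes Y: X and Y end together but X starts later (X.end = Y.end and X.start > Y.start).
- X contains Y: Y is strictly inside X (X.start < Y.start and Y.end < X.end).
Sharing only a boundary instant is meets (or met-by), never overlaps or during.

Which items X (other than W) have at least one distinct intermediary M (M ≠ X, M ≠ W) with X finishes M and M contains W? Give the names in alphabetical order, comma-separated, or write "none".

none

Target W = [Sun 02:00, Sun 03:00].
Intermediaries M with M contains W: G, L.
Via G — items with X finishes G: none.
Via L — items with X finishes L: none.
Union: none.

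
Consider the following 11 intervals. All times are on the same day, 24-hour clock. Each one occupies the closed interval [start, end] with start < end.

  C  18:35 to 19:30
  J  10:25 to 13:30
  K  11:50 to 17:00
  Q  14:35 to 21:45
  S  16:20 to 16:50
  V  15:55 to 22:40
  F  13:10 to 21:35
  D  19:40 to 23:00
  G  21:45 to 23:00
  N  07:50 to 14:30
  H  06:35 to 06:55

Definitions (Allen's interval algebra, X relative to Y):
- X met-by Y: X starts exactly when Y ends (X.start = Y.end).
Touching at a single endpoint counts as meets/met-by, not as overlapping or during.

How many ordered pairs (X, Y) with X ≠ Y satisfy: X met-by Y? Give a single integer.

1

Checking all 110 ordered pairs for relation 'met-by'; matching pairs in alphabetical order:
(G, Q): G met-by Q ✓
Count: 1.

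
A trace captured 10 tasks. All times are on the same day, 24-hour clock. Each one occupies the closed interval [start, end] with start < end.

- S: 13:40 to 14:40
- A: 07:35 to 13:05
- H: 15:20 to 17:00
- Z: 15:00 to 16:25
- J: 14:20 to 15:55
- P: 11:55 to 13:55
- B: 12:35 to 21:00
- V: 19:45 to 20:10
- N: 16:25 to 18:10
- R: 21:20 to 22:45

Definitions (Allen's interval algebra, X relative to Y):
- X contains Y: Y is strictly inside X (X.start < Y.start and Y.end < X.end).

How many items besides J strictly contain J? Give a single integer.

1

Target J = [14:20, 15:55].
A [07:35, 13:05] → before → no.
B [12:35, 21:00] → contains → counts.
H [15:20, 17:00] → overlapped-by → no.
N [16:25, 18:10] → after → no.
P [11:55, 13:55] → before → no.
R [21:20, 22:45] → after → no.
S [13:40, 14:40] → overlaps → no.
V [19:45, 20:10] → after → no.
Z [15:00, 16:25] → overlapped-by → no.
Total: 1.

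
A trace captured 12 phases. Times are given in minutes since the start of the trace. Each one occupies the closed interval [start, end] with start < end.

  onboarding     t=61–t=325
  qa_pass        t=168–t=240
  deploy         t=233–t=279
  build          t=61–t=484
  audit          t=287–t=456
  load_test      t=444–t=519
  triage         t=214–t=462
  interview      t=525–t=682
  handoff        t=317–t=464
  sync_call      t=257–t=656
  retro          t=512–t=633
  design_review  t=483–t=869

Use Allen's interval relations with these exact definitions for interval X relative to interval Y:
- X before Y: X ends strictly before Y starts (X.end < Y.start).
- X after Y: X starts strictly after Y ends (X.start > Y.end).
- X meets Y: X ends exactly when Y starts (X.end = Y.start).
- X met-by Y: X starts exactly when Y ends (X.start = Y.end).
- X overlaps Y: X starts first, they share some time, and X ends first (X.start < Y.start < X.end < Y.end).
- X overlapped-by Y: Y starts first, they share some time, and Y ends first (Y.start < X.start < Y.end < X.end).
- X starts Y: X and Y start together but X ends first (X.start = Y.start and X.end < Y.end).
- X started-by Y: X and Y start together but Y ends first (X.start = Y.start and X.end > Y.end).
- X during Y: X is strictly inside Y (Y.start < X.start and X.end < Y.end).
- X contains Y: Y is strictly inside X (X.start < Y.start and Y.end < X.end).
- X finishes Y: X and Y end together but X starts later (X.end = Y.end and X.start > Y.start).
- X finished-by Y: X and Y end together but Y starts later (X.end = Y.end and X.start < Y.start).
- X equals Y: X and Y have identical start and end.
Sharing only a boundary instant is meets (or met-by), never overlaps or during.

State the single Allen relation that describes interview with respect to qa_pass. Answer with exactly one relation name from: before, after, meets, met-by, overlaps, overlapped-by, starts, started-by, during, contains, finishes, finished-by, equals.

interview = [t=525, t=682]; qa_pass = [t=168, t=240].
Compare endpoints: interview.start > qa_pass.start, interview.start > qa_pass.end, interview.end > qa_pass.start, interview.end > qa_pass.end.
That pattern is 'after'.

after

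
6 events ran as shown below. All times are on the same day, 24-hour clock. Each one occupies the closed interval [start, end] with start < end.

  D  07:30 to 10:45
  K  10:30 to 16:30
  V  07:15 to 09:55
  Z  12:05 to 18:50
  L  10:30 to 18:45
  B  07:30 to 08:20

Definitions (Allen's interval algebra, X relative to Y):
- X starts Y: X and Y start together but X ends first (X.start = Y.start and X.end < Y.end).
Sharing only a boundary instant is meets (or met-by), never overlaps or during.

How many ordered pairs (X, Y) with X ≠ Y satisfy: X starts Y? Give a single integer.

Checking all 30 ordered pairs for relation 'starts'; matching pairs in alphabetical order:
(B, D): B starts D ✓
(K, L): K starts L ✓
Count: 2.

2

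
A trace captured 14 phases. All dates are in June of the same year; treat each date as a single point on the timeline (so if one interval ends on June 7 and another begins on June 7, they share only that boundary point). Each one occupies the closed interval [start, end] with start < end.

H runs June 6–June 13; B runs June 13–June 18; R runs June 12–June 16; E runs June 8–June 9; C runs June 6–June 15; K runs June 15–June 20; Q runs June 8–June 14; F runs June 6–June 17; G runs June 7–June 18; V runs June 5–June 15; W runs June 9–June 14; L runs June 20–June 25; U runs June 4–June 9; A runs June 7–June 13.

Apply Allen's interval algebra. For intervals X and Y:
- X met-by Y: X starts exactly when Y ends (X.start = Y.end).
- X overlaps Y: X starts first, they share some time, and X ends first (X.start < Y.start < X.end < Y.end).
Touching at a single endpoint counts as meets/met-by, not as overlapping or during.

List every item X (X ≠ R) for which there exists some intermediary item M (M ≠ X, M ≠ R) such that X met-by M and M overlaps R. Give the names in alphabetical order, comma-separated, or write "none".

B, K

Target R = [June 12, June 16].
Intermediaries M with M overlaps R: A, C, H, Q, V, W.
Via A — items with X met-by A: B.
Via C — items with X met-by C: K.
Via H — items with X met-by H: B.
Via Q — items with X met-by Q: none.
Via V — items with X met-by V: K.
Via W — items with X met-by W: none.
Union: B, K.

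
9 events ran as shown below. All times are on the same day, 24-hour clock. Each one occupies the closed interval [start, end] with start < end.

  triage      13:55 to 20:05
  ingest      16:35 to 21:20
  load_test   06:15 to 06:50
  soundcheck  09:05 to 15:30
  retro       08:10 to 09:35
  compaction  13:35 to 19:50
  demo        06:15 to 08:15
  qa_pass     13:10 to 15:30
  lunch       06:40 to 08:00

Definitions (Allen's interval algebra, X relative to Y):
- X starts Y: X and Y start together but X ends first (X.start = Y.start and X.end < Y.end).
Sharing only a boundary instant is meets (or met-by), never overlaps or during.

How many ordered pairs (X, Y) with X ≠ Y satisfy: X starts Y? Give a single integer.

1

Checking all 72 ordered pairs for relation 'starts'; matching pairs in alphabetical order:
(load_test, demo): load_test starts demo ✓
Count: 1.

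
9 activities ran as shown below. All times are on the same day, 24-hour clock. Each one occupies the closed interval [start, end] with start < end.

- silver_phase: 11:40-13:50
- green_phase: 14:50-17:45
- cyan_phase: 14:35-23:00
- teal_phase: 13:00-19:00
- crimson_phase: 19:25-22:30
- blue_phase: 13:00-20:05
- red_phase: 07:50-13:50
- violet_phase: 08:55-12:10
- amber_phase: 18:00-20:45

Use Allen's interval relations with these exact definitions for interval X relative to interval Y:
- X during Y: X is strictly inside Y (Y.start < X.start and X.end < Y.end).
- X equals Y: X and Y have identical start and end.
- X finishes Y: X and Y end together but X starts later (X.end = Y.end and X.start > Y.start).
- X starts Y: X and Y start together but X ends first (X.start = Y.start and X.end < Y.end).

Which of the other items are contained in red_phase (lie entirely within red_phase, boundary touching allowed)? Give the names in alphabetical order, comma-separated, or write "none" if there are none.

Target red_phase = [07:50, 13:50].
amber_phase [18:00, 20:45] → after → no.
blue_phase [13:00, 20:05] → overlapped-by → no.
crimson_phase [19:25, 22:30] → after → no.
cyan_phase [14:35, 23:00] → after → no.
green_phase [14:50, 17:45] → after → no.
silver_phase [11:40, 13:50] → finishes → yes.
teal_phase [13:00, 19:00] → overlapped-by → no.
violet_phase [08:55, 12:10] → during → yes.
Result: silver_phase, violet_phase.

silver_phase, violet_phase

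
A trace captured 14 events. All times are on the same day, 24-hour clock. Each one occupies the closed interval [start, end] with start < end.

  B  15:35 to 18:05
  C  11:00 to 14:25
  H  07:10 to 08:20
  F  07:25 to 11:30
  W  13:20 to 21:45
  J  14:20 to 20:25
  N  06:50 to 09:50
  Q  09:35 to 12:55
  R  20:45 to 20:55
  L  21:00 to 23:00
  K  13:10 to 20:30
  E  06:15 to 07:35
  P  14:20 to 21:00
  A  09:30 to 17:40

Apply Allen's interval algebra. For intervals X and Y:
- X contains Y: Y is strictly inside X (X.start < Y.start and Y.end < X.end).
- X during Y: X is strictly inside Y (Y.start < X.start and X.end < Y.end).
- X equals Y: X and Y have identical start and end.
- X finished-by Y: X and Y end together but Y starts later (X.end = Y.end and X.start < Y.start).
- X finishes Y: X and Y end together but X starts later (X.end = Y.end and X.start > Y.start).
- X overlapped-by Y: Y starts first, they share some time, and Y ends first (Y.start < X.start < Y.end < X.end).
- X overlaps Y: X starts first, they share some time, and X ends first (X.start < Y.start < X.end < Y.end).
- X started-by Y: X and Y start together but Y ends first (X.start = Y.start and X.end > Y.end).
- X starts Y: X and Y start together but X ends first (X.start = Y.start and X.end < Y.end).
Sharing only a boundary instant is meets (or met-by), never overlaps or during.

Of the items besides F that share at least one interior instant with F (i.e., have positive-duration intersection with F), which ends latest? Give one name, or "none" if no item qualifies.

Target F = [07:25, 11:30].
A [09:30, 17:40] → overlapped-by → candidate.
B [15:35, 18:05] → after → excluded.
C [11:00, 14:25] → overlapped-by → candidate.
E [06:15, 07:35] → overlaps → candidate.
H [07:10, 08:20] → overlaps → candidate.
J [14:20, 20:25] → after → excluded.
K [13:10, 20:30] → after → excluded.
L [21:00, 23:00] → after → excluded.
N [06:50, 09:50] → overlaps → candidate.
P [14:20, 21:00] → after → excluded.
Q [09:35, 12:55] → overlapped-by → candidate.
R [20:45, 20:55] → after → excluded.
W [13:20, 21:45] → after → excluded.
Among candidates, latest end is 17:40 → A.

A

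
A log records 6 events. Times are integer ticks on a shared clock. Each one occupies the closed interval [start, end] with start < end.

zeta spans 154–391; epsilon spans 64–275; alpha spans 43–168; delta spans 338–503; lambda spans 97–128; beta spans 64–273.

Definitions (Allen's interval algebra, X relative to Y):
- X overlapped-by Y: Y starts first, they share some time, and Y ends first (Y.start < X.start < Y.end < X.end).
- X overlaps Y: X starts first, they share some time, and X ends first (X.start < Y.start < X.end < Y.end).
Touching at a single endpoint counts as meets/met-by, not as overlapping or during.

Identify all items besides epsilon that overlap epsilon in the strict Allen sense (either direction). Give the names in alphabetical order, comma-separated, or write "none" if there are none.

alpha, zeta

Target epsilon = [64, 275].
alpha [43, 168] → overlaps → yes.
beta [64, 273] → starts → no.
delta [338, 503] → after → no.
lambda [97, 128] → during → no.
zeta [154, 391] → overlapped-by → yes.
Result: alpha, zeta.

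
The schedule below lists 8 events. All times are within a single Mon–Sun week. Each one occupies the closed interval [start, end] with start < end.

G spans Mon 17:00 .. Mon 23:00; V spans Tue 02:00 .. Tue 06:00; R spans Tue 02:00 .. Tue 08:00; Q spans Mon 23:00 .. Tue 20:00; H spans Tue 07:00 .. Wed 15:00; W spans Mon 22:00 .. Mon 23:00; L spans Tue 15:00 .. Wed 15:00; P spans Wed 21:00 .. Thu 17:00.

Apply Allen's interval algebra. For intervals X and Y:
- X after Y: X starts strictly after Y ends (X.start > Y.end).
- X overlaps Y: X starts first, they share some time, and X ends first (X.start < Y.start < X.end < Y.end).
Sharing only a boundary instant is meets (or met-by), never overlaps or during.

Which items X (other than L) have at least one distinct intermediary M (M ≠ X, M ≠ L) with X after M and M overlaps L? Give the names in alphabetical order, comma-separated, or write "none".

P

Target L = [Tue 15:00, Wed 15:00].
Intermediaries M with M overlaps L: Q.
Via Q — items with X after Q: P.
Union: P.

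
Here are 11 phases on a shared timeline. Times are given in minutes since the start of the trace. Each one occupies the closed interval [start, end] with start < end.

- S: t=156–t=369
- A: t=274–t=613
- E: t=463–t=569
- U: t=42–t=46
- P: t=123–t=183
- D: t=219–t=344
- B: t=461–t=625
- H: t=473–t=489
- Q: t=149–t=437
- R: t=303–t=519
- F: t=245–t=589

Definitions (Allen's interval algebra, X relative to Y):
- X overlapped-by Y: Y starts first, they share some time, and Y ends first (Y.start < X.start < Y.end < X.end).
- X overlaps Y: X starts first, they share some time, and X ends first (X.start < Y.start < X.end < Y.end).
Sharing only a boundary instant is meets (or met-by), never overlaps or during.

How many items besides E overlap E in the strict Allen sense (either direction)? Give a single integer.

1

Target E = [t=463, t=569].
A [t=274, t=613] → contains → no.
B [t=461, t=625] → contains → no.
D [t=219, t=344] → before → no.
F [t=245, t=589] → contains → no.
H [t=473, t=489] → during → no.
P [t=123, t=183] → before → no.
Q [t=149, t=437] → before → no.
R [t=303, t=519] → overlaps → counts.
S [t=156, t=369] → before → no.
U [t=42, t=46] → before → no.
Total: 1.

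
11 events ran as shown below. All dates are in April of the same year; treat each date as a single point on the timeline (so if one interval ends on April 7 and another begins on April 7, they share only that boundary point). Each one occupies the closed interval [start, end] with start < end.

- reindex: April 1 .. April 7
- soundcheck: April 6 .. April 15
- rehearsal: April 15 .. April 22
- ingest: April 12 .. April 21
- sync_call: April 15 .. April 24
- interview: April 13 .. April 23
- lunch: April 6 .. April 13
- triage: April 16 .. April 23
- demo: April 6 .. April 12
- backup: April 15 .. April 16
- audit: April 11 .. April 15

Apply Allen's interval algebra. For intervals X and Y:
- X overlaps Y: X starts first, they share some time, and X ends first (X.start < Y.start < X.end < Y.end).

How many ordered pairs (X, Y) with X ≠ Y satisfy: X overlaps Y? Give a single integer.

16

Checking all 110 ordered pairs for relation 'overlaps'; matching pairs in alphabetical order:
(audit, ingest): audit overlaps ingest ✓
(audit, interview): audit overlaps interview ✓
(demo, audit): demo overlaps audit ✓
(ingest, interview): ingest overlaps interview ✓
(ingest, rehearsal): ingest overlaps rehearsal ✓
(ingest, sync_call): ingest overlaps sync_call ✓
(ingest, triage): ingest overlaps triage ✓
(interview, sync_call): interview overlaps sync_call ✓
(lunch, audit): lunch overlaps audit ✓
(lunch, ingest): lunch overlaps ingest ✓
(rehearsal, triage): rehearsal overlaps triage ✓
(reindex, demo): reindex overlaps demo ✓
(reindex, lunch): reindex overlaps lunch ✓
(reindex, soundcheck): reindex overlaps soundcheck ✓
(soundcheck, ingest): soundcheck overlaps ingest ✓
(soundcheck, interview): soundcheck overlaps interview ✓
Count: 16.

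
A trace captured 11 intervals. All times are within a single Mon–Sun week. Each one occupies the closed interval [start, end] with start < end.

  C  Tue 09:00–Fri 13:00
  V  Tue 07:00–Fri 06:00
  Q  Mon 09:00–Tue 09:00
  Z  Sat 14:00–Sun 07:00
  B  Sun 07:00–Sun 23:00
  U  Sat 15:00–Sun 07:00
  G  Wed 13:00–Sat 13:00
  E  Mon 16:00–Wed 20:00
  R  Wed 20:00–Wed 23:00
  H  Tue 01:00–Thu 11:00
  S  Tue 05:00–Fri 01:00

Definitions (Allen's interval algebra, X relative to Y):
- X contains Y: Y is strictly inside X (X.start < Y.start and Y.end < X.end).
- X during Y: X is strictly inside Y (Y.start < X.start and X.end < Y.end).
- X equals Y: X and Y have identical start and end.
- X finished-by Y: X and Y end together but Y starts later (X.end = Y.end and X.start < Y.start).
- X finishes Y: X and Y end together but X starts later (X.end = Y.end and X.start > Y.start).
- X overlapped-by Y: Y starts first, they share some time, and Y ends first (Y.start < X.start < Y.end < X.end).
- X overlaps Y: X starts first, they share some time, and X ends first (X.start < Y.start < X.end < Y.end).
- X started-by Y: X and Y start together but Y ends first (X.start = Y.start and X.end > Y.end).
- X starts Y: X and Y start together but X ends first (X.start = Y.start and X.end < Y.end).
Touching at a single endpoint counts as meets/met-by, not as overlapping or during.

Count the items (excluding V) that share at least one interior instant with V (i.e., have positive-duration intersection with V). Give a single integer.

7

Target V = [Tue 07:00, Fri 06:00].
B [Sun 07:00, Sun 23:00] → after → no.
C [Tue 09:00, Fri 13:00] → overlapped-by → counts.
E [Mon 16:00, Wed 20:00] → overlaps → counts.
G [Wed 13:00, Sat 13:00] → overlapped-by → counts.
H [Tue 01:00, Thu 11:00] → overlaps → counts.
Q [Mon 09:00, Tue 09:00] → overlaps → counts.
R [Wed 20:00, Wed 23:00] → during → counts.
S [Tue 05:00, Fri 01:00] → overlaps → counts.
U [Sat 15:00, Sun 07:00] → after → no.
Z [Sat 14:00, Sun 07:00] → after → no.
Total: 7.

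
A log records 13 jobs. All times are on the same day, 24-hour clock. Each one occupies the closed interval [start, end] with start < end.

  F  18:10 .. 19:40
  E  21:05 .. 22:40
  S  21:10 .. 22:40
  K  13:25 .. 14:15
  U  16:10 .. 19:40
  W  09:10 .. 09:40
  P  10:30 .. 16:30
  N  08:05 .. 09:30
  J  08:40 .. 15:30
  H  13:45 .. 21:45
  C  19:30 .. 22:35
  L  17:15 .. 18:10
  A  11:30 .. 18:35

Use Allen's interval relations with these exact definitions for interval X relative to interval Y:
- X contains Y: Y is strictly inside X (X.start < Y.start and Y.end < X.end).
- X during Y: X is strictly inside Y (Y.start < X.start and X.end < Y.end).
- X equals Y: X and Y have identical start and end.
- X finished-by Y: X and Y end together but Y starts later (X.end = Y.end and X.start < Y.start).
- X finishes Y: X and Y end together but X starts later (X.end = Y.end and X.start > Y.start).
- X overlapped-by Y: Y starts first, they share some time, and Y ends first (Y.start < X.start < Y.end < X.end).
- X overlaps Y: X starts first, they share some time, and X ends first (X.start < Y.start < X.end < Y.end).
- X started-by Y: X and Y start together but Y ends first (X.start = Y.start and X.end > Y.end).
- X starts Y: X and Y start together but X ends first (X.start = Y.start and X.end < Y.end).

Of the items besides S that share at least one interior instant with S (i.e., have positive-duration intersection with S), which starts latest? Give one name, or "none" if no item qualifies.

Target S = [21:10, 22:40].
A [11:30, 18:35] → before → excluded.
C [19:30, 22:35] → overlaps → candidate.
E [21:05, 22:40] → finished-by → candidate.
F [18:10, 19:40] → before → excluded.
H [13:45, 21:45] → overlaps → candidate.
J [08:40, 15:30] → before → excluded.
K [13:25, 14:15] → before → excluded.
L [17:15, 18:10] → before → excluded.
N [08:05, 09:30] → before → excluded.
P [10:30, 16:30] → before → excluded.
U [16:10, 19:40] → before → excluded.
W [09:10, 09:40] → before → excluded.
Among candidates, latest start is 21:05 → E.

E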